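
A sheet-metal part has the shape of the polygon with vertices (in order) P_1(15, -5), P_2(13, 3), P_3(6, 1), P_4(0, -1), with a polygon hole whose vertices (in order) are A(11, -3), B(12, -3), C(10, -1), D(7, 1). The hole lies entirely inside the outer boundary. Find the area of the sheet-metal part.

Outer boundary:
Apply the surveyor's formula: 2A = Σ (x_i·y_{i+1} − x_{i+1}·y_i), indices taken mod 4.
P_1→P_2: (15)(3) − (13)(-5) = 110
P_2→P_3: (13)(1) − (6)(3) = -5
P_3→P_4: (6)(-1) − (0)(1) = -6
P_4→P_1: (0)(-5) − (15)(-1) = 15
Σ = 114
Area = |Σ|/2 = 57.
Hole:
Apply Gauss's area formula: 2A = Σ (x_i·y_{i+1} − x_{i+1}·y_i), indices taken mod 4.
Σ = (3) + (18) + (17) + (-32) = 6
Area = |Σ|/2 = 3.
Net area = 57 − 3 = 54.

54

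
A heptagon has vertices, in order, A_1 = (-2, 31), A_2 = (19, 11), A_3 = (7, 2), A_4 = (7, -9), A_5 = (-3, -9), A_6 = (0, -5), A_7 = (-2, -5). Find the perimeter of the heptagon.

|A_1A_2| = √((21)² + (-20)²) = √841 = 29
|A_2A_3| = √((-12)² + (-9)²) = √225 = 15
|A_3A_4| = √((0)² + (-11)²) = √121 = 11
|A_4A_5| = √((-10)² + (0)²) = √100 = 10
|A_5A_6| = √((3)² + (4)²) = √25 = 5
|A_6A_7| = √((-2)² + (0)²) = √4 = 2
|A_7A_1| = √((0)² + (36)²) = √1296 = 36
Perimeter = 29 + 15 + 11 + 10 + 5 + 2 + 36 = 108.

108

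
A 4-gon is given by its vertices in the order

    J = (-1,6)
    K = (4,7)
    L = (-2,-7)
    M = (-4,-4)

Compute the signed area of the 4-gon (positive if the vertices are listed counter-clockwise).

-46.5

Cross-terms: -31, -14, -20, -28  ⇒  Σ = -93
Signed area = Σ/2 = -46.5 (negative ⇒ clockwise traversal).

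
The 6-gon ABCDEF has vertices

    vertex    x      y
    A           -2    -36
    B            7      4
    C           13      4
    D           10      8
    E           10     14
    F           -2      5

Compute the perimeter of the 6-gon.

|AB| = √((9)² + (40)²) = √1681 = 41
|BC| = √((6)² + (0)²) = √36 = 6
|CD| = √((-3)² + (4)²) = √25 = 5
|DE| = √((0)² + (6)²) = √36 = 6
|EF| = √((-12)² + (-9)²) = √225 = 15
|FA| = √((0)² + (-41)²) = √1681 = 41
Perimeter = 41 + 6 + 5 + 6 + 15 + 41 = 114.

114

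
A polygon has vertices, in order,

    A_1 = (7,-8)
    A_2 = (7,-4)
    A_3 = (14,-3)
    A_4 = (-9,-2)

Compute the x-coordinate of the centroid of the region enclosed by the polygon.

340/141

Apply the shoelace (surveyor's) formula. First the cross-terms c_i = x_i·y_{i+1} − x_{i+1}·y_i:
  28, 35, -55, 86  ⇒  2A = 94, A = 47.
Then Σ (x_i + x_{i+1})·c_i = 680, so x̄ = 680 / (6·47) = 340/141.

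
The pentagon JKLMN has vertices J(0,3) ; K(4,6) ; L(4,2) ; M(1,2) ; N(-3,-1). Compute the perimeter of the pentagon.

22

|JK| = √((4)² + (3)²) = √25 = 5
|KL| = √((0)² + (-4)²) = √16 = 4
|LM| = √((-3)² + (0)²) = √9 = 3
|MN| = √((-4)² + (-3)²) = √25 = 5
|NJ| = √((3)² + (4)²) = √25 = 5
Perimeter = 5 + 4 + 3 + 5 + 5 = 22.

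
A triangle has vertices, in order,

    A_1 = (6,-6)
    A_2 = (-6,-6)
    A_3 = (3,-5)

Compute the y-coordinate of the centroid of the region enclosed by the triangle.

-17/3

Apply the shoelace (surveyor's) formula. First the cross-terms c_i = x_i·y_{i+1} − x_{i+1}·y_i:
  -72, 48, 12  ⇒  2A = -12, A = -6.
Then Σ (y_i + y_{i+1})·c_i = 204, so ȳ = 204 / (6·(-6)) = -17/3.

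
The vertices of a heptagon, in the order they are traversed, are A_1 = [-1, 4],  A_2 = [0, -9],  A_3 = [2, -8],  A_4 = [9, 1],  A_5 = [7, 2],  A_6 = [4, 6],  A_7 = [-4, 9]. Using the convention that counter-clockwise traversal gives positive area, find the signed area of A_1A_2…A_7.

Apply the shoelace (surveyor's) formula: 2A = Σ (x_i·y_{i+1} − x_{i+1}·y_i), indices taken mod 7.
Σ = (9) + (18) + (74) + (11) + (34) + (60) + (-7) = 199
Signed area = Σ/2 = 99.5 (positive ⇒ counter-clockwise traversal).

99.5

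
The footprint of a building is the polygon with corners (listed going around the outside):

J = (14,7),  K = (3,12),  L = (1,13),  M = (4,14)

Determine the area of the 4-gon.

Apply the surveyor's formula: 2A = Σ (x_i·y_{i+1} − x_{i+1}·y_i), indices taken mod 4.
Σ = (147) + (27) + (-38) + (-168) = -32
Area = |Σ|/2 = 16.

16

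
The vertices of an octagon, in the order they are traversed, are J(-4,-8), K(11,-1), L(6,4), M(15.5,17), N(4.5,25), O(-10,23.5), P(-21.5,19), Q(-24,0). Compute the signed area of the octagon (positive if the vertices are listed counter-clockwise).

Apply Gauss's area formula: 2A = Σ (x_i·y_{i+1} − x_{i+1}·y_i), indices taken mod 8.
Σ = (92) + (50) + (40) + (311) + (355.75) + (315.25) + (456) + (192) = 1812
Signed area = Σ/2 = 906 (positive ⇒ counter-clockwise traversal).

906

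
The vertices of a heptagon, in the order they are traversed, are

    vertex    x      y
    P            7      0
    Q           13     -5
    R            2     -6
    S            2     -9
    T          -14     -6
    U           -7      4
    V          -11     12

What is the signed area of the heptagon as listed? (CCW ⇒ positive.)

Apply the shoelace (surveyor's) formula: 2A = Σ (x_i·y_{i+1} − x_{i+1}·y_i), indices taken mod 7.
Σ = (-35) + (-68) + (-6) + (-138) + (-98) + (-40) + (-84) = -469
Signed area = Σ/2 = -234.5 (negative ⇒ clockwise traversal).

-234.5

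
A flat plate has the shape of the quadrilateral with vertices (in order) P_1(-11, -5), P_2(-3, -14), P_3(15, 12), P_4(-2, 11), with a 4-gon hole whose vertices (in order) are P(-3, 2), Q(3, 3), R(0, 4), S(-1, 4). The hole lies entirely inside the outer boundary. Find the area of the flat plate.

311

Outer boundary:
Apply Gauss's area formula: 2A = Σ (x_i·y_{i+1} − x_{i+1}·y_i), indices taken mod 4.
Σ = (139) + (174) + (189) + (131) = 633
Area = |Σ|/2 = 316.5.
Hole:
Apply the surveyor's formula: 2A = Σ (x_i·y_{i+1} − x_{i+1}·y_i), indices taken mod 4.
Cross-terms: -15, 12, 4, 10  ⇒  Σ = 11
Area = |Σ|/2 = 5.5.
Net area = 316.5 − 5.5 = 311.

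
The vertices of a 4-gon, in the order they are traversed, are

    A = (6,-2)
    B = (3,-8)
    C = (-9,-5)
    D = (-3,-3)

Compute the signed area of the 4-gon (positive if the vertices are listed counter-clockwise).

-46.5

Apply Gauss's area formula: 2A = Σ (x_i·y_{i+1} − x_{i+1}·y_i), indices taken mod 4.
Σ = (-42) + (-87) + (12) + (24) = -93
Signed area = Σ/2 = -46.5 (negative ⇒ clockwise traversal).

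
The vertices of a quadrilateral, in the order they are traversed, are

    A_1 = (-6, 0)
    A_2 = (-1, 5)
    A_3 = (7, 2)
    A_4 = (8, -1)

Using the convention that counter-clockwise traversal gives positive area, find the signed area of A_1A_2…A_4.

-48

Σ = (-30) + (-37) + (-23) + (-6) = -96
Signed area = Σ/2 = -48 (negative ⇒ clockwise traversal).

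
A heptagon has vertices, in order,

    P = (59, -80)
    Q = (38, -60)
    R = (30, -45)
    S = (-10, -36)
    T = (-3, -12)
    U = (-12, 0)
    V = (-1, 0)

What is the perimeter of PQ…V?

|PQ| = √((-21)² + (20)²) = √841 = 29
|QR| = √((-8)² + (15)²) = √289 = 17
|RS| = √((-40)² + (9)²) = √1681 = 41
|ST| = √((7)² + (24)²) = √625 = 25
|TU| = √((-9)² + (12)²) = √225 = 15
|UV| = √((11)² + (0)²) = √121 = 11
|VP| = √((60)² + (-80)²) = √10000 = 100
Perimeter = 29 + 17 + 41 + 25 + 15 + 11 + 100 = 238.

238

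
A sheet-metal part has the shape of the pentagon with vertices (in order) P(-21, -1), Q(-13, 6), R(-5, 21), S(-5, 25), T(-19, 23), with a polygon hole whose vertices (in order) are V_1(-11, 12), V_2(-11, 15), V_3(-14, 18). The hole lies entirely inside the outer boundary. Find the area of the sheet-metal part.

225.5

Outer boundary:
Apply Gauss's area formula: 2A = Σ (x_i·y_{i+1} − x_{i+1}·y_i), indices taken mod 5.
Cross-terms: -139, -243, -20, 360, 502  ⇒  Σ = 460
Area = |Σ|/2 = 230.
Hole:
Apply the surveyor's formula: 2A = Σ (x_i·y_{i+1} − x_{i+1}·y_i), indices taken mod 3.
Cross-terms: -33, 12, 30  ⇒  Σ = 9
Area = |Σ|/2 = 4.5.
Net area = 230 − 4.5 = 225.5.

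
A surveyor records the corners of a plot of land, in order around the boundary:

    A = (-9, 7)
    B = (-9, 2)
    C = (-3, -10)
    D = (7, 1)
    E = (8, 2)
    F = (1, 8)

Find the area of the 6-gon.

177.5

Σ = (45) + (96) + (67) + (6) + (62) + (79) = 355
Area = |Σ|/2 = 177.5.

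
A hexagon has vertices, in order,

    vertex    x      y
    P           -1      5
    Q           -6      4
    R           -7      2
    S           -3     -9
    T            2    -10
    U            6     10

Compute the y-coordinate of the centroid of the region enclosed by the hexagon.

-5/9

Apply the shoelace (surveyor's) formula. First the cross-terms c_i = x_i·y_{i+1} − x_{i+1}·y_i:
  26, 16, 69, 48, 80, 40  ⇒  2A = 279, A = 139.5.
Then Σ (y_i + y_{i+1})·c_i = -465, so ȳ = -465 / (6·139.5) = -5/9.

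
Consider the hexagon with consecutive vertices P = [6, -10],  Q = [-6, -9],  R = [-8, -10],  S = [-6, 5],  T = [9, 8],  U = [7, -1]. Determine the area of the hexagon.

224

Apply Gauss's area formula: 2A = Σ (x_i·y_{i+1} − x_{i+1}·y_i), indices taken mod 6.
Σ = (-114) + (-12) + (-100) + (-93) + (-65) + (-64) = -448
Area = |Σ|/2 = 224.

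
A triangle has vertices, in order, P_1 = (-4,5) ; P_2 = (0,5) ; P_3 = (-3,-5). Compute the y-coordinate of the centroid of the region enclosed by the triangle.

5/3

Apply the shoelace (surveyor's) formula. First the cross-terms c_i = x_i·y_{i+1} − x_{i+1}·y_i:
  -20, 15, -35  ⇒  2A = -40, A = -20.
Then Σ (y_i + y_{i+1})·c_i = -200, so ȳ = -200 / (6·(-20)) = 5/3.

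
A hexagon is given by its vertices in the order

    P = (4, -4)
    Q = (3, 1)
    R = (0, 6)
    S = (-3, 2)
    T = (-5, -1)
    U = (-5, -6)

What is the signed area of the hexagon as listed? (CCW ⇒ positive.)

67

Σ = (16) + (18) + (18) + (13) + (25) + (44) = 134
Signed area = Σ/2 = 67 (positive ⇒ counter-clockwise traversal).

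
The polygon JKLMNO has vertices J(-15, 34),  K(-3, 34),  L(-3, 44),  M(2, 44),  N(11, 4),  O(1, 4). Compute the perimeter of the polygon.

|JK| = √((12)² + (0)²) = √144 = 12
|KL| = √((0)² + (10)²) = √100 = 10
|LM| = √((5)² + (0)²) = √25 = 5
|MN| = √((9)² + (-40)²) = √1681 = 41
|NO| = √((-10)² + (0)²) = √100 = 10
|OJ| = √((-16)² + (30)²) = √1156 = 34
Perimeter = 12 + 10 + 5 + 41 + 10 + 34 = 112.

112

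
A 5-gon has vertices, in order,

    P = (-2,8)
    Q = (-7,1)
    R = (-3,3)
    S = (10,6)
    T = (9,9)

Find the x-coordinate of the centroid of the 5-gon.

112/57

Apply the shoelace formula. First the cross-terms c_i = x_i·y_{i+1} − x_{i+1}·y_i:
  54, -18, -48, 36, 90  ⇒  2A = 114, A = 57.
Then Σ (x_i + x_{i+1})·c_i = 672, so x̄ = 672 / (6·57) = 112/57.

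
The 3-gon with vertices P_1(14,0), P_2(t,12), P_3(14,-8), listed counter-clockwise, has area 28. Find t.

The doubled signed area Σ (x_i y_{i+1} − x_{i+1} y_i) is linear in t.
With t=0 it equals 112; the coefficient of t is -8 (from the two edges through P_2).
So -8·t + 112 = 2·28 = 56 ⇒ t = 7.

7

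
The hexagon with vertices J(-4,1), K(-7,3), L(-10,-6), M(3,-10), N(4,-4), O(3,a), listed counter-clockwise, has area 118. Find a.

The doubled signed area Σ (x_i y_{i+1} − x_{i+1} y_i) is linear in a.
With a=0 it equals 228; the coefficient of a is 8 (from the two edges through O).
So 8·a + 228 = 2·118 = 236 ⇒ a = 1.

1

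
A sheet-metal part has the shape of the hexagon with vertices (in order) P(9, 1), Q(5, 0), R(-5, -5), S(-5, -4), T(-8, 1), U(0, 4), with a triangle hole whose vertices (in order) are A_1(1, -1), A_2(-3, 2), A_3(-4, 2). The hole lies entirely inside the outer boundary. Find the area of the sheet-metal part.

Outer boundary:
Cross-terms: -5, -25, -5, -37, -32, -36  ⇒  Σ = -140
Area = |Σ|/2 = 70.
Hole:
Apply the shoelace (surveyor's) formula: 2A = Σ (x_i·y_{i+1} − x_{i+1}·y_i), indices taken mod 3.
Σ = (-1) + (2) + (2) = 3
Area = |Σ|/2 = 1.5.
Net area = 70 − 1.5 = 68.5.

68.5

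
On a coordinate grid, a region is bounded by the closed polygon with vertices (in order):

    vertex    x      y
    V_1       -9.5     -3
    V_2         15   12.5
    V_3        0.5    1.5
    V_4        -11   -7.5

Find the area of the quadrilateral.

Apply the surveyor's formula: 2A = Σ (x_i·y_{i+1} − x_{i+1}·y_i), indices taken mod 4.
V_1→V_2: (-9.5)(12.5) − (15)(-3) = -73.75
V_2→V_3: (15)(1.5) − (0.5)(12.5) = 16.25
V_3→V_4: (0.5)(-7.5) − (-11)(1.5) = 12.75
V_4→V_1: (-11)(-3) − (-9.5)(-7.5) = -38.25
Σ = -83
Area = |Σ|/2 = 41.5.

41.5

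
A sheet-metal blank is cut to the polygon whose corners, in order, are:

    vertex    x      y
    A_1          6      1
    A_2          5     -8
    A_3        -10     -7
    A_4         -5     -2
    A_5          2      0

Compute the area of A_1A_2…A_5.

88.5

Σ = (-53) + (-115) + (-15) + (4) + (2) = -177
Area = |Σ|/2 = 88.5.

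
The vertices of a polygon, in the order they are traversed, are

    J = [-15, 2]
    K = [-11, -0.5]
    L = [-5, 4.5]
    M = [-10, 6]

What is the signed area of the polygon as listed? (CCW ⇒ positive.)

Σ = (29.5) + (-52) + (15) + (70) = 62.5
Signed area = Σ/2 = 31.25 (positive ⇒ counter-clockwise traversal).

31.25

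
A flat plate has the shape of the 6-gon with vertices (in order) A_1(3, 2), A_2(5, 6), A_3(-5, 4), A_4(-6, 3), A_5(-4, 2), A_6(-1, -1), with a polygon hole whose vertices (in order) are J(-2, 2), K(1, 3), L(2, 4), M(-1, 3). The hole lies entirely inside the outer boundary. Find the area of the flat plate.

Outer boundary:
Σ = (8) + (50) + (9) + (0) + (6) + (1) = 74
Area = |Σ|/2 = 37.
Hole:
Apply Gauss's area formula: 2A = Σ (x_i·y_{i+1} − x_{i+1}·y_i), indices taken mod 4.
Σ = (-8) + (-2) + (10) + (4) = 4
Area = |Σ|/2 = 2.
Net area = 37 − 2 = 35.

35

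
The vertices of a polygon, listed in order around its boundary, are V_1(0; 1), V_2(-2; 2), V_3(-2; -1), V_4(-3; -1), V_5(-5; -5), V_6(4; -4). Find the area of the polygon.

Apply the shoelace (surveyor's) formula: 2A = Σ (x_i·y_{i+1} − x_{i+1}·y_i), indices taken mod 6.
V_1→V_2: (0)(2) − (-2)(1) = 2
V_2→V_3: (-2)(-1) − (-2)(2) = 6
V_3→V_4: (-2)(-1) − (-3)(-1) = -1
V_4→V_5: (-3)(-5) − (-5)(-1) = 10
V_5→V_6: (-5)(-4) − (4)(-5) = 40
V_6→V_1: (4)(1) − (0)(-4) = 4
Σ = 61
Area = |Σ|/2 = 30.5.

30.5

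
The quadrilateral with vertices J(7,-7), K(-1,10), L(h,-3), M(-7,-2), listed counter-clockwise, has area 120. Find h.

Write out the shoelace sum; only the two edges meeting at L involve h:
2·Area = [((-1)·(-3) − h·10) + (h·(-2) − (-7)·(-3))] + 126
       = -12·h + 108 = 240
⇒ h = -11.

-11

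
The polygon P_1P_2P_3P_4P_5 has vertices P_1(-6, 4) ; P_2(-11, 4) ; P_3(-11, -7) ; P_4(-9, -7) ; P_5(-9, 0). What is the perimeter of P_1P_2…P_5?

30

|P_1P_2| = √((-5)² + (0)²) = √25 = 5
|P_2P_3| = √((0)² + (-11)²) = √121 = 11
|P_3P_4| = √((2)² + (0)²) = √4 = 2
|P_4P_5| = √((0)² + (7)²) = √49 = 7
|P_5P_1| = √((3)² + (4)²) = √25 = 5
Perimeter = 5 + 11 + 2 + 7 + 5 = 30.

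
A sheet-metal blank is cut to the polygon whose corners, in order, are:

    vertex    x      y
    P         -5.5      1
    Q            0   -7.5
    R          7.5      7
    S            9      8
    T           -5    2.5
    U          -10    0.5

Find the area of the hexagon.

86.125

Apply the shoelace formula: 2A = Σ (x_i·y_{i+1} − x_{i+1}·y_i), indices taken mod 6.
P→Q: (-5.5)(-7.5) − (0)(1) = 41.25
Q→R: (0)(7) − (7.5)(-7.5) = 56.25
R→S: (7.5)(8) − (9)(7) = -3
S→T: (9)(2.5) − (-5)(8) = 62.5
T→U: (-5)(0.5) − (-10)(2.5) = 22.5
U→P: (-10)(1) − (-5.5)(0.5) = -7.25
Σ = 172.25
Area = |Σ|/2 = 86.125.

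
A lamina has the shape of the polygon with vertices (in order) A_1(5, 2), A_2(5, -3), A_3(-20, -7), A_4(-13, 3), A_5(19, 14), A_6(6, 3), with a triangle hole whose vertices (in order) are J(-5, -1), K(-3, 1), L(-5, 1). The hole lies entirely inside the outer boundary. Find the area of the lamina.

268

Outer boundary:
Apply the surveyor's formula: 2A = Σ (x_i·y_{i+1} − x_{i+1}·y_i), indices taken mod 6.
Σ = (-25) + (-95) + (-151) + (-239) + (-27) + (-3) = -540
Area = |Σ|/2 = 270.
Hole:
Apply the shoelace (surveyor's) formula: 2A = Σ (x_i·y_{i+1} − x_{i+1}·y_i), indices taken mod 3.
Σ = (-8) + (2) + (10) = 4
Area = |Σ|/2 = 2.
Net area = 270 − 2 = 268.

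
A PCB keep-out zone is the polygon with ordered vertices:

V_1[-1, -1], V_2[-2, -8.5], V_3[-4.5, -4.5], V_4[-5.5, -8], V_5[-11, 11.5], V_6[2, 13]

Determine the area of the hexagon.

Cross-terms: 6.5, -29.25, 11.25, -151.25, -166, 11  ⇒  Σ = -317.75
Area = |Σ|/2 = 158.875.

158.875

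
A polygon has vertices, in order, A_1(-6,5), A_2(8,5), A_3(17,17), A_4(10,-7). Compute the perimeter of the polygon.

74

|A_1A_2| = √((14)² + (0)²) = √196 = 14
|A_2A_3| = √((9)² + (12)²) = √225 = 15
|A_3A_4| = √((-7)² + (-24)²) = √625 = 25
|A_4A_1| = √((-16)² + (12)²) = √400 = 20
Perimeter = 14 + 15 + 25 + 20 = 74.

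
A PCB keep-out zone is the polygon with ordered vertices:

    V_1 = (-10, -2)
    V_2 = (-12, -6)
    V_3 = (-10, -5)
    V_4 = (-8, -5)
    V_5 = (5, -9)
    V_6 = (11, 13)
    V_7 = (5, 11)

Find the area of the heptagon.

Σ = (36) + (0) + (10) + (97) + (164) + (56) + (100) = 463
Area = |Σ|/2 = 231.5.

231.5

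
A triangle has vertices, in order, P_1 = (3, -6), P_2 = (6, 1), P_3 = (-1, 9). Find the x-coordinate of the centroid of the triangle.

8/3

Apply Gauss's area formula. First the cross-terms c_i = x_i·y_{i+1} − x_{i+1}·y_i:
  39, 55, -21  ⇒  2A = 73, A = 36.5.
Then Σ (x_i + x_{i+1})·c_i = 584, so x̄ = 584 / (6·36.5) = 8/3.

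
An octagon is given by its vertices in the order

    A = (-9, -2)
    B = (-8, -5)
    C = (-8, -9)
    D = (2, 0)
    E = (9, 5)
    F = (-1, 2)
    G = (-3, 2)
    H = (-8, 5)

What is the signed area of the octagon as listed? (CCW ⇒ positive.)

89

Apply the surveyor's formula: 2A = Σ (x_i·y_{i+1} − x_{i+1}·y_i), indices taken mod 8.
Cross-terms: 29, 32, 18, 10, 23, 4, 1, 61  ⇒  Σ = 178
Signed area = Σ/2 = 89 (positive ⇒ counter-clockwise traversal).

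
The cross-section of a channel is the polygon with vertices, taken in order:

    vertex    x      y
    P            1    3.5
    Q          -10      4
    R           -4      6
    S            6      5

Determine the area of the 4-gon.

22.5

Apply the shoelace (surveyor's) formula: 2A = Σ (x_i·y_{i+1} − x_{i+1}·y_i), indices taken mod 4.
Σ = (39) + (-44) + (-56) + (16) = -45
Area = |Σ|/2 = 22.5.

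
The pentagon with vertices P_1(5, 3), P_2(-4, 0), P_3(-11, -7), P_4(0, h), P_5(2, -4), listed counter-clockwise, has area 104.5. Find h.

Write out the shoelace sum; only the two edges meeting at P_4 involve h:
2·Area = [((-11)·h − 0·(-7)) + (0·(-4) − 2·h)] + 66
       = -13·h + 66 = 209
⇒ h = -11.

-11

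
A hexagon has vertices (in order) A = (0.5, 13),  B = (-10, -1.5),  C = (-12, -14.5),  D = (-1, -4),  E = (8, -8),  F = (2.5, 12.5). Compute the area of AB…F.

238

Apply the surveyor's formula: 2A = Σ (x_i·y_{i+1} − x_{i+1}·y_i), indices taken mod 6.
Cross-terms: 129.25, 127, 33.5, 40, 120, 26.25  ⇒  Σ = 476
Area = |Σ|/2 = 238.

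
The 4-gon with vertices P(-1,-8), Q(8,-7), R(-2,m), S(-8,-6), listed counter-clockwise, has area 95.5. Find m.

4

Write out the shoelace sum; only the two edges meeting at R involve m:
2·Area = [(8·m − (-2)·(-7)) + ((-2)·(-6) − (-8)·m)] + 129
       = 16·m + 127 = 191
⇒ m = 4.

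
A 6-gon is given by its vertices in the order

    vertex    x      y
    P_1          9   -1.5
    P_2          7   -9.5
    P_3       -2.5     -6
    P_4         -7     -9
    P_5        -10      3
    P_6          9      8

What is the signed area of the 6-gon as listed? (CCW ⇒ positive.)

Apply the surveyor's formula: 2A = Σ (x_i·y_{i+1} − x_{i+1}·y_i), indices taken mod 6.
Cross-terms: -75, -65.75, -19.5, -111, -107, -85.5  ⇒  Σ = -463.75
Signed area = Σ/2 = -231.875 (negative ⇒ clockwise traversal).

-231.875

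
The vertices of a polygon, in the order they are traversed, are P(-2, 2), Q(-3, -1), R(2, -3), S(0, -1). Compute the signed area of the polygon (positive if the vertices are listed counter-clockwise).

7.5

Apply the shoelace formula: 2A = Σ (x_i·y_{i+1} − x_{i+1}·y_i), indices taken mod 4.
Cross-terms: 8, 11, -2, -2  ⇒  Σ = 15
Signed area = Σ/2 = 7.5 (positive ⇒ counter-clockwise traversal).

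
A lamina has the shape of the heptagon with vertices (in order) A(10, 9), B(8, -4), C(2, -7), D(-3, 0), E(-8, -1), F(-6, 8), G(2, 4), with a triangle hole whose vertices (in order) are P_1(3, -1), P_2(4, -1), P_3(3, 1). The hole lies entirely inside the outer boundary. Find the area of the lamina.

Outer boundary:
Apply the shoelace formula: 2A = Σ (x_i·y_{i+1} − x_{i+1}·y_i), indices taken mod 7.
A→B: (10)(-4) − (8)(9) = -112
B→C: (8)(-7) − (2)(-4) = -48
C→D: (2)(0) − (-3)(-7) = -21
D→E: (-3)(-1) − (-8)(0) = 3
E→F: (-8)(8) − (-6)(-1) = -70
F→G: (-6)(4) − (2)(8) = -40
G→A: (2)(9) − (10)(4) = -22
Σ = -310
Area = |Σ|/2 = 155.
Hole:
Apply Gauss's area formula: 2A = Σ (x_i·y_{i+1} − x_{i+1}·y_i), indices taken mod 3.
Cross-terms: 1, 7, -6  ⇒  Σ = 2
Area = |Σ|/2 = 1.
Net area = 155 − 1 = 154.

154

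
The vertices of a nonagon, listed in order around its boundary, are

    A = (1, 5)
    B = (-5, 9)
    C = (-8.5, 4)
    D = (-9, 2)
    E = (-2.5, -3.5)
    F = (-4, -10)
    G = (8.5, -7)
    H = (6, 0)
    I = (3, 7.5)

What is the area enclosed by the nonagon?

182.25

Apply the shoelace (surveyor's) formula: 2A = Σ (x_i·y_{i+1} − x_{i+1}·y_i), indices taken mod 9.
Cross-terms: 34, 56.5, 19, 36.5, 11, 113, 42, 45, 7.5  ⇒  Σ = 364.5
Area = |Σ|/2 = 182.25.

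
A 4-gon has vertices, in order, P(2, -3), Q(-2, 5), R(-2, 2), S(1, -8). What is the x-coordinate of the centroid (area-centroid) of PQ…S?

1/111

Apply the surveyor's formula. First the cross-terms c_i = x_i·y_{i+1} − x_{i+1}·y_i:
  4, 6, 14, 13  ⇒  2A = 37, A = 18.5.
Then Σ (x_i + x_{i+1})·c_i = 1, so x̄ = 1 / (6·18.5) = 1/111.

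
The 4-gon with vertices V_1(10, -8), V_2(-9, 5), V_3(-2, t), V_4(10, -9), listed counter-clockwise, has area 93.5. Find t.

-9

Write out the shoelace sum; only the two edges meeting at V_3 involve t:
2·Area = [((-9)·t − (-2)·5) + ((-2)·(-9) − 10·t)] + -12
       = -19·t + 16 = 187
⇒ t = -9.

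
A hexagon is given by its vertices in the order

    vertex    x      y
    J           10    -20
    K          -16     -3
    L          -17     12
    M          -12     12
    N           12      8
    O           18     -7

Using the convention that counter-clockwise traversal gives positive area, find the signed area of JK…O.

-705.5

Apply the shoelace (surveyor's) formula: 2A = Σ (x_i·y_{i+1} − x_{i+1}·y_i), indices taken mod 6.
Σ = (-350) + (-243) + (-60) + (-240) + (-228) + (-290) = -1411
Signed area = Σ/2 = -705.5 (negative ⇒ clockwise traversal).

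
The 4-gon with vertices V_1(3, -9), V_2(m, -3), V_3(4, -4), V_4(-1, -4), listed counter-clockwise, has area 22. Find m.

8

The doubled signed area Σ (x_i y_{i+1} − x_{i+1} y_i) is linear in m.
With m=0 it equals 4; the coefficient of m is 5 (from the two edges through V_2).
So 5·m + 4 = 2·22 = 44 ⇒ m = 8.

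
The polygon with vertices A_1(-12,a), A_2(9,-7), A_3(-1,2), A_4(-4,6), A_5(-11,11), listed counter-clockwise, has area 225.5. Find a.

The doubled signed area Σ (x_i y_{i+1} − x_{i+1} y_i) is linear in a.
With a=0 it equals 251; the coefficient of a is -20 (from the two edges through A_1).
So -20·a + 251 = 2·225.5 = 451 ⇒ a = -10.

-10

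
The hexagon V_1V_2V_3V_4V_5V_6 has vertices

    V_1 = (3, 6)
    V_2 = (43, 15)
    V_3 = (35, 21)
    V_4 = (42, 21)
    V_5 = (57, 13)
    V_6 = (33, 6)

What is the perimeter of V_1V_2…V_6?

|V_1V_2| = √((40)² + (9)²) = √1681 = 41
|V_2V_3| = √((-8)² + (6)²) = √100 = 10
|V_3V_4| = √((7)² + (0)²) = √49 = 7
|V_4V_5| = √((15)² + (-8)²) = √289 = 17
|V_5V_6| = √((-24)² + (-7)²) = √625 = 25
|V_6V_1| = √((-30)² + (0)²) = √900 = 30
Perimeter = 41 + 10 + 7 + 17 + 25 + 30 = 130.

130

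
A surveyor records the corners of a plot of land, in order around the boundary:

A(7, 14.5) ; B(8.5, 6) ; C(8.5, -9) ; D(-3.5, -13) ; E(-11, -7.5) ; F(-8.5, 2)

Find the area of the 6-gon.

345.25

Apply the shoelace (surveyor's) formula: 2A = Σ (x_i·y_{i+1} − x_{i+1}·y_i), indices taken mod 6.
Σ = (-81.25) + (-127.5) + (-142) + (-116.75) + (-85.75) + (-137.25) = -690.5
Area = |Σ|/2 = 345.25.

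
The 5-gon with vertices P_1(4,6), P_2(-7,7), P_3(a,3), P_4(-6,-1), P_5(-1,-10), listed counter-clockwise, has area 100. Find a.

Write out the shoelace sum; only the two edges meeting at P_3 involve a:
2·Area = [((-7)·3 − a·7) + (a·(-1) − (-6)·3)] + 163
       = -8·a + 160 = 200
⇒ a = -5.

-5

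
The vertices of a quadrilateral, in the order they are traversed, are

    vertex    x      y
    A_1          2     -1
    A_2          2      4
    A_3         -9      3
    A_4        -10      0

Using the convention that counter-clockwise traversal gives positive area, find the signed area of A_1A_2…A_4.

Σ = (10) + (42) + (30) + (10) = 92
Signed area = Σ/2 = 46 (positive ⇒ counter-clockwise traversal).

46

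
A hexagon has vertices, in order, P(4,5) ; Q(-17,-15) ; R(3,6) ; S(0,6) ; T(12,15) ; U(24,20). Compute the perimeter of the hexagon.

114

|PQ| = √((-21)² + (-20)²) = √841 = 29
|QR| = √((20)² + (21)²) = √841 = 29
|RS| = √((-3)² + (0)²) = √9 = 3
|ST| = √((12)² + (9)²) = √225 = 15
|TU| = √((12)² + (5)²) = √169 = 13
|UP| = √((-20)² + (-15)²) = √625 = 25
Perimeter = 29 + 29 + 3 + 15 + 13 + 25 = 114.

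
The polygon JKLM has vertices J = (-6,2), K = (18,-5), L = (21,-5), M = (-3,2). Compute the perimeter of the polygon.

|JK| = √((24)² + (-7)²) = √625 = 25
|KL| = √((3)² + (0)²) = √9 = 3
|LM| = √((-24)² + (7)²) = √625 = 25
|MJ| = √((-3)² + (0)²) = √9 = 3
Perimeter = 25 + 3 + 25 + 3 = 56.

56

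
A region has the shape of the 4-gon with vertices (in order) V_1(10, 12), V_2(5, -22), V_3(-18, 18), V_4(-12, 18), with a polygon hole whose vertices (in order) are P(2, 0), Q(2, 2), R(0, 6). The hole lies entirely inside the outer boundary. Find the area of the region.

Outer boundary:
Apply the shoelace formula: 2A = Σ (x_i·y_{i+1} − x_{i+1}·y_i), indices taken mod 4.
Σ = (-280) + (-306) + (-108) + (-324) = -1018
Area = |Σ|/2 = 509.
Hole:
Apply the shoelace (surveyor's) formula: 2A = Σ (x_i·y_{i+1} − x_{i+1}·y_i), indices taken mod 3.
Cross-terms: 4, 12, -12  ⇒  Σ = 4
Area = |Σ|/2 = 2.
Net area = 509 − 2 = 507.

507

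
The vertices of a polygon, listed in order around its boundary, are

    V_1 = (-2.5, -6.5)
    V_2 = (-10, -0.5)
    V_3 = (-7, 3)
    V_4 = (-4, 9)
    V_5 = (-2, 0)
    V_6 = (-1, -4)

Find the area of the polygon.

62.875

Apply the surveyor's formula: 2A = Σ (x_i·y_{i+1} − x_{i+1}·y_i), indices taken mod 6.
V_1→V_2: (-2.5)(-0.5) − (-10)(-6.5) = -63.75
V_2→V_3: (-10)(3) − (-7)(-0.5) = -33.5
V_3→V_4: (-7)(9) − (-4)(3) = -51
V_4→V_5: (-4)(0) − (-2)(9) = 18
V_5→V_6: (-2)(-4) − (-1)(0) = 8
V_6→V_1: (-1)(-6.5) − (-2.5)(-4) = -3.5
Σ = -125.75
Area = |Σ|/2 = 62.875.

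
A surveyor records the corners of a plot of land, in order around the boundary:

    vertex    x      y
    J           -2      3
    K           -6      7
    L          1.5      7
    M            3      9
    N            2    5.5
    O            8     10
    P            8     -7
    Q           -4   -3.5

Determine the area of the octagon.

Cross-terms: 4, -52.5, -7.5, -1.5, -24, -136, -56, -19  ⇒  Σ = -292.5
Area = |Σ|/2 = 146.25.

146.25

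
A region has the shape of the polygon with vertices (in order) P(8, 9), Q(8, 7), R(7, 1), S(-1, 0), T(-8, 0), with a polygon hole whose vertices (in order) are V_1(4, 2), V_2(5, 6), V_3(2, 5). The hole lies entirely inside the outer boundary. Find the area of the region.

58.5

Outer boundary:
Apply the shoelace (surveyor's) formula: 2A = Σ (x_i·y_{i+1} − x_{i+1}·y_i), indices taken mod 5.
Σ = (-16) + (-41) + (1) + (0) + (-72) = -128
Area = |Σ|/2 = 64.
Hole:
Apply the shoelace formula: 2A = Σ (x_i·y_{i+1} − x_{i+1}·y_i), indices taken mod 3.
Σ = (14) + (13) + (-16) = 11
Area = |Σ|/2 = 5.5.
Net area = 64 − 5.5 = 58.5.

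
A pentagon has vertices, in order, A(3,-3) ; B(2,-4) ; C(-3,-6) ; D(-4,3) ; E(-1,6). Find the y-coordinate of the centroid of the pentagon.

Apply the surveyor's formula. First the cross-terms c_i = x_i·y_{i+1} − x_{i+1}·y_i:
  -6, -24, -33, -21, -15  ⇒  2A = -99, A = -49.5.
Then Σ (y_i + y_{i+1})·c_i = 147, so ȳ = 147 / (6·(-49.5)) = -49/99.

-49/99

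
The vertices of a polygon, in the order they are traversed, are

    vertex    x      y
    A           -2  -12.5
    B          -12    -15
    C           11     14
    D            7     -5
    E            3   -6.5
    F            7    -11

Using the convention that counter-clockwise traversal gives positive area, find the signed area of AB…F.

Apply Gauss's area formula: 2A = Σ (x_i·y_{i+1} − x_{i+1}·y_i), indices taken mod 6.
Cross-terms: -120, -3, -153, -30.5, 12.5, -109.5  ⇒  Σ = -403.5
Signed area = Σ/2 = -201.75 (negative ⇒ clockwise traversal).

-201.75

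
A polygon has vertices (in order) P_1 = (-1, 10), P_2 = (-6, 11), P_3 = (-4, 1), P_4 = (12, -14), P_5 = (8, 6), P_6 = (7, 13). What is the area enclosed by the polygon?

230

Apply the surveyor's formula: 2A = Σ (x_i·y_{i+1} − x_{i+1}·y_i), indices taken mod 6.
Cross-terms: 49, 38, 44, 184, 62, 83  ⇒  Σ = 460
Area = |Σ|/2 = 230.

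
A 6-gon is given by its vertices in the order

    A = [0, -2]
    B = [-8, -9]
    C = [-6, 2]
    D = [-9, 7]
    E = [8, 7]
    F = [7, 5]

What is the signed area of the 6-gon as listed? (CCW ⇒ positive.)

-126

Σ = (-16) + (-70) + (-24) + (-119) + (-9) + (-14) = -252
Signed area = Σ/2 = -126 (negative ⇒ clockwise traversal).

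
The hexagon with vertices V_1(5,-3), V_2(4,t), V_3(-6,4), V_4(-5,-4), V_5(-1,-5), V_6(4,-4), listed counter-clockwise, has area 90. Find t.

5

Write out the shoelace sum; only the two edges meeting at V_2 involve t:
2·Area = [(5·t − 4·(-3)) + (4·4 − (-6)·t)] + 97
       = 11·t + 125 = 180
⇒ t = 5.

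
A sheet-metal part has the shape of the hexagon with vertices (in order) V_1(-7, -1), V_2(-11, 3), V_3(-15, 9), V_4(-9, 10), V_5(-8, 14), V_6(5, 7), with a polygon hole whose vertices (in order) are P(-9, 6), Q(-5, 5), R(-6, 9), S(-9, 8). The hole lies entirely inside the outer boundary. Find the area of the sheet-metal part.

131

Outer boundary:
Σ = (-32) + (-54) + (-69) + (-46) + (-126) + (44) = -283
Area = |Σ|/2 = 141.5.
Hole:
P→Q: (-9)(5) − (-5)(6) = -15
Q→R: (-5)(9) − (-6)(5) = -15
R→S: (-6)(8) − (-9)(9) = 33
S→P: (-9)(6) − (-9)(8) = 18
Σ = 21
Area = |Σ|/2 = 10.5.
Net area = 141.5 − 10.5 = 131.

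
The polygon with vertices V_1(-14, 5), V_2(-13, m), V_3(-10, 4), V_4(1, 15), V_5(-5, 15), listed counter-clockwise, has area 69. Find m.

The doubled signed area Σ (x_i y_{i+1} − x_{i+1} y_i) is linear in m.
With m=0 it equals 134; the coefficient of m is -4 (from the two edges through V_2).
So -4·m + 134 = 2·69 = 138 ⇒ m = -1.

-1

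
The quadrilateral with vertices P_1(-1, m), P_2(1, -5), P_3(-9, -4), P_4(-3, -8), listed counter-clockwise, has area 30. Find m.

The doubled signed area Σ (x_i y_{i+1} − x_{i+1} y_i) is linear in m.
With m=0 it equals 8; the coefficient of m is -4 (from the two edges through P_1).
So -4·m + 8 = 2·30 = 60 ⇒ m = -13.

-13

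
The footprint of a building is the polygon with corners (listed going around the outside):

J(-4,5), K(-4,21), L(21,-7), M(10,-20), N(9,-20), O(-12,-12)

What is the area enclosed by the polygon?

Σ = (-64) + (-413) + (-350) + (-20) + (-348) + (-108) = -1303
Area = |Σ|/2 = 651.5.

651.5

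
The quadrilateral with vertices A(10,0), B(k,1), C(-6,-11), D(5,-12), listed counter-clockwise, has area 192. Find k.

Write out the shoelace sum; only the two edges meeting at B involve k:
2·Area = [(10·1 − k·0) + (k·(-11) − (-6)·1)] + 247
       = -11·k + 263 = 384
⇒ k = -11.

-11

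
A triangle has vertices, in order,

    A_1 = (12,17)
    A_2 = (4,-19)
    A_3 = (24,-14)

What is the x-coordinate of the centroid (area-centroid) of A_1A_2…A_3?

40/3

Apply the surveyor's formula. First the cross-terms c_i = x_i·y_{i+1} − x_{i+1}·y_i:
  -296, 400, 576  ⇒  2A = 680, A = 340.
Then Σ (x_i + x_{i+1})·c_i = 27200, so x̄ = 27200 / (6·340) = 40/3.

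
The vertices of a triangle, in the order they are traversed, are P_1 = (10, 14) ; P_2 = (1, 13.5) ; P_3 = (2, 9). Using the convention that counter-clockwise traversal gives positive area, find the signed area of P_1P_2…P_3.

Σ = (121) + (-18) + (-62) = 41
Signed area = Σ/2 = 20.5 (positive ⇒ counter-clockwise traversal).

20.5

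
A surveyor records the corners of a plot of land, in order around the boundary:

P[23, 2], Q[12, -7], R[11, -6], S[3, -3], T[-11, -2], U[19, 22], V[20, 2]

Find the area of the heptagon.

Apply Gauss's area formula: 2A = Σ (x_i·y_{i+1} − x_{i+1}·y_i), indices taken mod 7.
Σ = (-185) + (5) + (-15) + (-39) + (-204) + (-402) + (-6) = -846
Area = |Σ|/2 = 423.

423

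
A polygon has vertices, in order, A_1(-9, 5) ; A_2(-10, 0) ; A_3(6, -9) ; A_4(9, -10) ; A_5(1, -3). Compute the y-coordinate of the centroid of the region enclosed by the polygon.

Apply the surveyor's formula. First the cross-terms c_i = x_i·y_{i+1} − x_{i+1}·y_i:
  50, 90, 21, -17, -22  ⇒  2A = 122, A = 61.
Then Σ (y_i + y_{i+1})·c_i = -782, so ȳ = -782 / (6·61) = -391/183.

-391/183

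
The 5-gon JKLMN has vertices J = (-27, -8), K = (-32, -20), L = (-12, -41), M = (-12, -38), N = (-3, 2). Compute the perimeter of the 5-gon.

|JK| = √((-5)² + (-12)²) = √169 = 13
|KL| = √((20)² + (-21)²) = √841 = 29
|LM| = √((0)² + (3)²) = √9 = 3
|MN| = √((9)² + (40)²) = √1681 = 41
|NJ| = √((-24)² + (-10)²) = √676 = 26
Perimeter = 13 + 29 + 3 + 41 + 26 = 112.

112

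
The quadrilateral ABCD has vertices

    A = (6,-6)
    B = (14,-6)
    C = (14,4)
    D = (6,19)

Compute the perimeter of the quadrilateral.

|AB| = √((8)² + (0)²) = √64 = 8
|BC| = √((0)² + (10)²) = √100 = 10
|CD| = √((-8)² + (15)²) = √289 = 17
|DA| = √((0)² + (-25)²) = √625 = 25
Perimeter = 8 + 10 + 17 + 25 = 60.

60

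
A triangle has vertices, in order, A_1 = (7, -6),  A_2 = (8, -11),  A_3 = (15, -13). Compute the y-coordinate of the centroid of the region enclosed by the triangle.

-10

Apply the shoelace formula. First the cross-terms c_i = x_i·y_{i+1} − x_{i+1}·y_i:
  -29, 61, 1  ⇒  2A = 33, A = 16.5.
Then Σ (y_i + y_{i+1})·c_i = -990, so ȳ = -990 / (6·16.5) = -10.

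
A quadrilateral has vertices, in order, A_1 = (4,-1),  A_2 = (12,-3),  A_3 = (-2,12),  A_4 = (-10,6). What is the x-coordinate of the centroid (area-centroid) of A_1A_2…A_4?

Apply Gauss's area formula. First the cross-terms c_i = x_i·y_{i+1} − x_{i+1}·y_i:
  0, 138, 108, -14  ⇒  2A = 232, A = 116.
Then Σ (x_i + x_{i+1})·c_i = 168, so x̄ = 168 / (6·116) = 7/29.

7/29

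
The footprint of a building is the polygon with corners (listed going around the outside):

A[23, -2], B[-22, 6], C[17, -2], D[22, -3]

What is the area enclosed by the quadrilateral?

27

Apply the shoelace (surveyor's) formula: 2A = Σ (x_i·y_{i+1} − x_{i+1}·y_i), indices taken mod 4.
A→B: (23)(6) − (-22)(-2) = 94
B→C: (-22)(-2) − (17)(6) = -58
C→D: (17)(-3) − (22)(-2) = -7
D→A: (22)(-2) − (23)(-3) = 25
Σ = 54
Area = |Σ|/2 = 27.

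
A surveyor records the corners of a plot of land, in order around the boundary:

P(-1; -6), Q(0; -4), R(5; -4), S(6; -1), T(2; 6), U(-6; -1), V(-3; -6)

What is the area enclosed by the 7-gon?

Cross-terms: 4, 20, 19, 38, 34, 33, 12  ⇒  Σ = 160
Area = |Σ|/2 = 80.

80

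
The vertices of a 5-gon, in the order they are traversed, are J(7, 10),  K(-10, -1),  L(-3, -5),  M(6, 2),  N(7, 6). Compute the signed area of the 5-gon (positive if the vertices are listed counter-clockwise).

107

Apply the surveyor's formula: 2A = Σ (x_i·y_{i+1} − x_{i+1}·y_i), indices taken mod 5.
Cross-terms: 93, 47, 24, 22, 28  ⇒  Σ = 214
Signed area = Σ/2 = 107 (positive ⇒ counter-clockwise traversal).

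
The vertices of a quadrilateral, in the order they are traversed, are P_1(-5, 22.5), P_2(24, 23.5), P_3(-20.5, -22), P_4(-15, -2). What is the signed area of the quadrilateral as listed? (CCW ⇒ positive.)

-670.125

Apply Gauss's area formula: 2A = Σ (x_i·y_{i+1} − x_{i+1}·y_i), indices taken mod 4.
Cross-terms: -657.5, -46.25, -289, -347.5  ⇒  Σ = -1340.25
Signed area = Σ/2 = -670.125 (negative ⇒ clockwise traversal).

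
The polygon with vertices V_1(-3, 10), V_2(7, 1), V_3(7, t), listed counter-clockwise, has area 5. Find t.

2

Write out the shoelace sum; only the two edges meeting at V_3 involve t:
2·Area = [(7·t − 7·1) + (7·10 − (-3)·t)] + -73
       = 10·t + -10 = 10
⇒ t = 2.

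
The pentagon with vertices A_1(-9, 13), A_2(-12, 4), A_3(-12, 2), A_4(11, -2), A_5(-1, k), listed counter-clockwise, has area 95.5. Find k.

3

Write out the shoelace sum; only the two edges meeting at A_5 involve k:
2·Area = [(11·k − (-1)·(-2)) + ((-1)·13 − (-9)·k)] + 146
       = 20·k + 131 = 191
⇒ k = 3.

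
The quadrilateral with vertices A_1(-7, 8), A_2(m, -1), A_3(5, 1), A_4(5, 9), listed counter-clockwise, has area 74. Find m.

Write out the shoelace sum; only the two edges meeting at A_2 involve m:
2·Area = [((-7)·(-1) − m·8) + (m·1 − 5·(-1))] + 143
       = -7·m + 155 = 148
⇒ m = 1.

1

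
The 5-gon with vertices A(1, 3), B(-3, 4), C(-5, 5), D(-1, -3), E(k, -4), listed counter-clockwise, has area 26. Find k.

1

The doubled signed area Σ (x_i y_{i+1} − x_{i+1} y_i) is linear in k.
With k=0 it equals 46; the coefficient of k is 6 (from the two edges through E).
So 6·k + 46 = 2·26 = 52 ⇒ k = 1.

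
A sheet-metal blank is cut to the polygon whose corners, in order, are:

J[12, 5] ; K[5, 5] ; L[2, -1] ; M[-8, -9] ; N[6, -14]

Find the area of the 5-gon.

179

Apply the shoelace formula: 2A = Σ (x_i·y_{i+1} − x_{i+1}·y_i), indices taken mod 5.
Σ = (35) + (-15) + (-26) + (166) + (198) = 358
Area = |Σ|/2 = 179.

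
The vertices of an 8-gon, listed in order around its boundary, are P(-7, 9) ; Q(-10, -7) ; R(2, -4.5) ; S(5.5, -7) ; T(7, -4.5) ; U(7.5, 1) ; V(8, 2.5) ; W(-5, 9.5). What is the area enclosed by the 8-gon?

Apply the surveyor's formula: 2A = Σ (x_i·y_{i+1} − x_{i+1}·y_i), indices taken mod 8.
Σ = (139) + (59) + (10.75) + (24.25) + (40.75) + (10.75) + (88.5) + (21.5) = 394.5
Area = |Σ|/2 = 197.25.

197.25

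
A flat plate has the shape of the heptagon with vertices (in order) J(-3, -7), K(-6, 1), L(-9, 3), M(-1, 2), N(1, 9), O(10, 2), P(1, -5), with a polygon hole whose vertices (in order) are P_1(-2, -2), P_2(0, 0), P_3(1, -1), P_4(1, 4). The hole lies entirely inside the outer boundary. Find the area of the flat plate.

115.5

Outer boundary:
Apply the shoelace formula: 2A = Σ (x_i·y_{i+1} − x_{i+1}·y_i), indices taken mod 7.
Σ = (-45) + (-9) + (-15) + (-11) + (-88) + (-52) + (-22) = -242
Area = |Σ|/2 = 121.
Hole:
Apply the shoelace (surveyor's) formula: 2A = Σ (x_i·y_{i+1} − x_{i+1}·y_i), indices taken mod 4.
P_1→P_2: (-2)(0) − (0)(-2) = 0
P_2→P_3: (0)(-1) − (1)(0) = 0
P_3→P_4: (1)(4) − (1)(-1) = 5
P_4→P_1: (1)(-2) − (-2)(4) = 6
Σ = 11
Area = |Σ|/2 = 5.5.
Net area = 121 − 5.5 = 115.5.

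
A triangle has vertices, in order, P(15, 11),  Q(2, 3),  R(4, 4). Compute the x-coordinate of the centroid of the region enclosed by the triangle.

Apply Gauss's area formula. First the cross-terms c_i = x_i·y_{i+1} − x_{i+1}·y_i:
  23, -4, -16  ⇒  2A = 3, A = 1.5.
Then Σ (x_i + x_{i+1})·c_i = 63, so x̄ = 63 / (6·1.5) = 7.

7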